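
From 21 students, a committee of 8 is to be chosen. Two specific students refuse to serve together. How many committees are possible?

All 8-subsets: C(21,8) = 203490. Those containing both fixed elements: C(19,6) = 27132.
203490 − 27132 = 176358.

176358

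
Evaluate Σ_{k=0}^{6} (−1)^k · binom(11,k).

The partial alternating sum Σ_{k=0}^{6} (−1)^k C(11,k) = (−1)^6 C(10,6) = 210.

210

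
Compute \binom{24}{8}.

C(24,8) = (24·23·22·21·20·19·18·17) / 8! = 29654190720 / 40320 = 735471.

735471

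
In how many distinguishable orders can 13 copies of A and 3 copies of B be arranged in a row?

560

Choose positions for the A's: C(16,13) = 560.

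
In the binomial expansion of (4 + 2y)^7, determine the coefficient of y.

The general term is C(7,j)·(4)^j·(2y)^(7-j); the y^1 term has j = 6.
C(7,6) = 7.
Coefficient = C(7,6) · 4^6 · 2^1 = 7 · 4096 · 2 = 57344.

57344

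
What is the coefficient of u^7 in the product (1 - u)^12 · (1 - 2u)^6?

-204840

Coefficient of u^7 = Σ_{j} C(12,j)·(-1)^j·C(6,7-j)·(-2)^(7-j) for j from 1 to 7.
= (-768) + (-12672) + (-52800) + (-79200) + (-47520) + (-11088) + (-792) = -204840.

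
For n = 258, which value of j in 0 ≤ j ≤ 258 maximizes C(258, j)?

C(258,j) is maximized at j = 258/2 = 129.

129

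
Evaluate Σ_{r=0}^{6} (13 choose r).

4096

1 + 13 + 78 + 286 + 715 + 1287 + 1716 = 4096.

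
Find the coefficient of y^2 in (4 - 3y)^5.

The general term is C(5,j)·(4)^j·(-3y)^(5-j); the y^2 term has j = 3.
C(5,3) = 10.
Coefficient = C(5,3) · 4^3 · (-3)^2 = 10 · 64 · 9 = 5760.

5760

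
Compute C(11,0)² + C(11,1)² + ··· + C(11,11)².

Σ C(11,j)² is the coefficient of x^11 in (1+x)^11(1+x)^11 = (1+x)^22, i.e. C(22,11) = 705432.

705432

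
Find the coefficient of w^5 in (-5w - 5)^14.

12219238281250

The general term is C(14,j)·(-5w)^j·(-5)^(14-j); the w^5 term has j = 5.
C(14,5) = 2002.
Coefficient = C(14,5) · (-5)^5 · (-5)^9 = 2002 · (-3125) · (-1953125) = 12219238281250.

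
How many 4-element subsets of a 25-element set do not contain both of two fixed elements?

All 4-subsets: C(25,4) = 12650. Those containing both fixed elements: C(23,2) = 253.
12650 − 253 = 12397.

12397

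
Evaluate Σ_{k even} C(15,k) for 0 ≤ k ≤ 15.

Even-k terms of row 15 sum to 2^14 = 16384.

16384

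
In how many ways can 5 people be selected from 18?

8568

This is C(18,5) = 8568.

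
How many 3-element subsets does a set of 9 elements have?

C(9,3) = (9·8·7) / 3! = 504 / 6 = 84.

84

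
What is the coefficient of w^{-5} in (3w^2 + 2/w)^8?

3072

General term: C(8,j)·(3w^2)^j·(2/w)^(8-j), with w-exponent 2j − 1(8−j) = 3j − 8.
Set 3j − 8 = -5: j = 1.
C(8,1) = 8; 3^1 = 3; 2^7 = 128.
Coefficient = 8 · 3 · 128 = 3072.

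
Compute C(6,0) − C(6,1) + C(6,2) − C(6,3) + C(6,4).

The partial alternating sum Σ_{k=0}^{4} (−1)^k C(6,k) = (−1)^4 C(5,4) = 5.

5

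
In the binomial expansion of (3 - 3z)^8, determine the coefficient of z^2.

The general term is C(8,j)·(3)^j·(-3z)^(8-j); the z^2 term has j = 6.
C(8,6) = 28.
Coefficient = C(8,6) · 3^6 · (-3)^2 = 28 · 729 · 9 = 183708.

183708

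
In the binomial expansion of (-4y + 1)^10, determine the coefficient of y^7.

The general term is C(10,j)·(-4y)^j·(1)^(10-j); the y^7 term has j = 7.
C(10,7) = 120.
Coefficient = C(10,7) · (-4)^7 = 120 · (-16384) = -1966080.

-1966080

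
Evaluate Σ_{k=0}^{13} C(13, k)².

10400600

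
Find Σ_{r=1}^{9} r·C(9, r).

Differentiating (1+x)^9 and setting x=1: Σ r·C(9,r) = 9·2^8 = 2304.

2304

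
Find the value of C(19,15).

3876

C(19,15) = C(19,4) by symmetry.
C(19,4) = (19·18·17·16) / 4! = 93024 / 24 = 3876.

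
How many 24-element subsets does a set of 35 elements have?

417225900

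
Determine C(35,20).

3247943160

C(35,20) = C(35,15) by symmetry.
C(35,15) = (35·34·33·32·31·30·29·28·27·26·25·24·23·22·21) / 15! = 4247252019052922880000 / 1307674368000 = 3247943160.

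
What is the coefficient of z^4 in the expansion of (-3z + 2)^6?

The general term is C(6,j)·(-3z)^j·(2)^(6-j); the z^4 term has j = 4.
C(6,4) = 15.
Coefficient = C(6,4) · (-3)^4 · 2^2 = 15 · 81 · 4 = 4860.

4860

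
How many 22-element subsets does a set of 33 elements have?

193536720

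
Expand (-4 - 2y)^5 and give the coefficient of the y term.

The general term is C(5,j)·(-4)^j·(-2y)^(5-j); the y^1 term has j = 4.
C(5,4) = 5.
Coefficient = C(5,4) · (-4)^4 · (-2)^1 = 5 · 256 · (-2) = -2560.

-2560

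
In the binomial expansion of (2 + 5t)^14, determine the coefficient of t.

573440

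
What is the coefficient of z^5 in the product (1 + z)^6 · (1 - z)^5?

10

Coefficient of z^5 = Σ_{j} C(6,j)·1^j·C(5,5-j)·(-1)^(5-j) for j from 0 to 5.
= (-1) + 30 + (-150) + 200 + (-75) + 6 = 10.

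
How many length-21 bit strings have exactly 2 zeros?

Choose the 2 positions: C(21,2) = 210.

210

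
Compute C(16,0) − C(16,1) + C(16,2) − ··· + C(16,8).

The partial alternating sum Σ_{k=0}^{8} (−1)^k C(16,k) = (−1)^8 C(15,8) = 6435.

6435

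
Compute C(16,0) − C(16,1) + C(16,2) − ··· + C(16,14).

15

The partial alternating sum Σ_{k=0}^{14} (−1)^k C(16,k) = (−1)^14 C(15,14) = 15.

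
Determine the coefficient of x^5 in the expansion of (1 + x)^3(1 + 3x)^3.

108

Coefficient of x^5 = Σ_{j} C(3,j)·1^j·C(3,5-j)·3^(5-j) for j from 2 to 3.
= 81 + 27 = 108.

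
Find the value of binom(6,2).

C(6,2) = (6·5) / 2! = 30 / 2 = 15.

15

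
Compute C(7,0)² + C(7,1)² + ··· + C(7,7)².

3432

Σ C(7,i)² is the coefficient of x^7 in (1+x)^7(1+x)^7 = (1+x)^14, i.e. C(14,7) = 3432.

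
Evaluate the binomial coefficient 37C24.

3562467300

C(37,24) = C(37,13) by symmetry.
C(37,13) = (37·36·35·34·33·32·31·30·29·28·27·26·25) / 13! = 22183557976419840000 / 6227020800 = 3562467300.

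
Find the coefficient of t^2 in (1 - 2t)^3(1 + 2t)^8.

Coefficient of t^2 = Σ_{j} C(3,j)·(-2)^j·C(8,2-j)·2^(2-j) for j from 0 to 2.
= 112 + (-96) + 12 = 28.

28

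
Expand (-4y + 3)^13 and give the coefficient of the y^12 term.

The general term is C(13,j)·(-4y)^j·(3)^(13-j); the y^12 term has j = 12.
C(13,12) = 13.
Coefficient = C(13,12) · (-4)^12 · 3^1 = 13 · 16777216 · 3 = 654311424.

654311424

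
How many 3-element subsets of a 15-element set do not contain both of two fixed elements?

All 3-subsets: C(15,3) = 455. Those containing both fixed elements: C(13,1) = 13.
455 − 13 = 442.

442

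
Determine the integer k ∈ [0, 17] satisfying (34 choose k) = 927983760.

13

C(34,k) increases on 0 ≤ k ≤ 17. C(34,12) = 548354040 and C(34,13) = 927983760, so k = 13.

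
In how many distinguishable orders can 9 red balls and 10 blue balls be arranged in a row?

Choose positions for the red balls: C(19,9) = 92378.

92378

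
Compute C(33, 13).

573166440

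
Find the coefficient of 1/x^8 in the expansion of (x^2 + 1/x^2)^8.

General term: C(8,j)·(x^2)^j·(1/x^2)^(8-j), with x-exponent 2j − 2(8−j) = 4j − 16.
Set 4j − 16 = -8: j = 2.
C(8,2) = 28; 1^2 = 1; 1^6 = 1.
Coefficient = 28 · 1 · 1 = 28.

28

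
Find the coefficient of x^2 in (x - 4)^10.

2949120

The general term is C(10,j)·(x)^j·(-4)^(10-j); the x^2 term has j = 2.
C(10,2) = 45.
Coefficient = C(10,2) · (-4)^8 = 45 · 65536 = 2949120.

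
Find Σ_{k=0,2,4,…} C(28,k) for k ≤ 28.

Even-k terms of row 28 sum to 2^27 = 134217728.

134217728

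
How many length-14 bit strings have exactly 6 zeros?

3003

Choose the 6 positions: C(14,6) = 3003.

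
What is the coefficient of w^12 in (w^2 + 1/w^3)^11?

55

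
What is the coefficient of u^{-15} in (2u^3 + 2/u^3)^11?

General term: C(11,j)·(2u^3)^j·(2/u^3)^(11-j), with u-exponent 3j − 3(11−j) = 6j − 33.
Set 6j − 33 = -15: j = 3.
C(11,3) = 165; 2^3 = 8; 2^8 = 256.
Coefficient = 165 · 8 · 256 = 337920.

337920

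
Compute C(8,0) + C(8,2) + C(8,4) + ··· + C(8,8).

Even-r terms of row 8 sum to 2^7 = 128.

128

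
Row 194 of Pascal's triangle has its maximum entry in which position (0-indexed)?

97

C(194,j) is maximized at j = 194/2 = 97.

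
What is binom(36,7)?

8347680

C(36,7) = (36·35·34·33·32·31·30) / 7! = 42072307200 / 5040 = 8347680.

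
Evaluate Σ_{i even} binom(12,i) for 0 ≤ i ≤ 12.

2048

Half of (1+1)^12 + (1−1)^12 gives the even-index sum: 2^11 = 2048.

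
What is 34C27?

C(34,27) = C(34,7) by symmetry.
C(34,7) = (34·33·32·31·30·29·28) / 7! = 27113264640 / 5040 = 5379616.

5379616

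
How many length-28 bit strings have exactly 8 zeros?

3108105

Choose the 8 positions: C(28,8) = 3108105.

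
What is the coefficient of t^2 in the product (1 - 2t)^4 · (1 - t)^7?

Coefficient of t^2 = Σ_{j} C(4,j)·(-2)^j·C(7,2-j)·(-1)^(2-j) for j from 0 to 2.
= 21 + 56 + 24 = 101.

101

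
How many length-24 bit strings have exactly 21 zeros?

2024

Choose the 21 positions: C(24,21) = 2024.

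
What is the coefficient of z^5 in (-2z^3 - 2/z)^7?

General term: C(7,j)·(-2z^3)^j·(-2/z)^(7-j), with z-exponent 3j − 1(7−j) = 4j − 7.
Set 4j − 7 = 5: j = 3.
C(7,3) = 35; (-2)^3 = -8; (-2)^4 = 16.
Coefficient = 35 · (-8) · 16 = -4480.

-4480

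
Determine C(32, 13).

C(32,13) = (32·31·30·29·28·27·26·25·24·23·22·21·20) / 13! = 2163102632570880000 / 6227020800 = 347373600.

347373600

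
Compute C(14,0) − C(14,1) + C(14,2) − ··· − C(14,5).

The partial alternating sum Σ_{k=0}^{5} (−1)^k C(14,k) = (−1)^5 C(13,5) = -1287.

-1287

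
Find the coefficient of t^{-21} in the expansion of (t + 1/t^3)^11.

165

General term: C(11,j)·(t)^j·(1/t^3)^(11-j), with t-exponent 1j − 3(11−j) = 4j − 33.
Set 4j − 33 = -21: j = 3.
C(11,3) = 165; 1^3 = 1; 1^8 = 1.
Coefficient = 165 · 1 · 1 = 165.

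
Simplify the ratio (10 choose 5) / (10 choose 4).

6/5

C(n,k+1)/C(n,k) = (n−k)/(k+1) = (10−4)/(4+1) = 6/5.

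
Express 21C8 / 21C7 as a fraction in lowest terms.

C(n,k+1)/C(n,k) = (n−k)/(k+1) = (21−7)/(7+1) = 14/8 = 7/4.

7/4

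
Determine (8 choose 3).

56

C(8,3) = (8·7·6) / 3! = 336 / 6 = 56.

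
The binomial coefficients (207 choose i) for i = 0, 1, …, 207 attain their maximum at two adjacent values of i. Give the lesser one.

For odd n = 207, C(207,i) peaks at i = (n−1)/2 and (n+1)/2; the lesser is 103.

103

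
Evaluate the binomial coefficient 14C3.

364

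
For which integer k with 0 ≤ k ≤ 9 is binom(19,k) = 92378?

C(19,k) increases on 0 ≤ k ≤ 9. C(19,8) = 75582 and C(19,9) = 92378, so k = 9.

9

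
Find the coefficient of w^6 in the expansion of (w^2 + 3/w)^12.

General term: C(12,j)·(w^2)^j·(3/w)^(12-j), with w-exponent 2j − 1(12−j) = 3j − 12.
Set 3j − 12 = 6: j = 6.
C(12,6) = 924; 1^6 = 1; 3^6 = 729.
Coefficient = 924 · 1 · 729 = 673596.

673596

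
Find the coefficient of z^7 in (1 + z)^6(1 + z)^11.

19448

(1 + z)^6(1 + z)^11 = (1 + z)^17, so the coefficient of z^7 is C(17,7)·1^7 = 19448·1 = 19448.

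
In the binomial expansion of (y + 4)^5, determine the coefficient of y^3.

160

The general term is C(5,j)·(y)^j·(4)^(5-j); the y^3 term has j = 3.
C(5,3) = 10.
Coefficient = C(5,3) · 4^2 = 10 · 16 = 160.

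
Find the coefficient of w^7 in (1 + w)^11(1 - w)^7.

-56

Coefficient of w^7 = Σ_{j} C(11,j)·1^j·C(7,7-j)·(-1)^(7-j) for j from 0 to 7.
= (-1) + 77 + (-1155) + 5775 + (-11550) + 9702 + (-3234) + 330 = -56.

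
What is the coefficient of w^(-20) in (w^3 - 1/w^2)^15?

-105

General term: C(15,j)·(w^3)^j·(-1/w^2)^(15-j), with w-exponent 3j − 2(15−j) = 5j − 30.
Set 5j − 30 = -20: j = 2.
C(15,2) = 105; 1^2 = 1; (-1)^13 = -1.
Coefficient = 105 · 1 · (-1) = -105.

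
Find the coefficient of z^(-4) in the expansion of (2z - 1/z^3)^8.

General term: C(8,j)·(2z)^j·(-1/z^3)^(8-j), with z-exponent 1j − 3(8−j) = 4j − 24.
Set 4j − 24 = -4: j = 5.
C(8,5) = 56; 2^5 = 32; (-1)^3 = -1.
Coefficient = 56 · 32 · (-1) = -1792.

-1792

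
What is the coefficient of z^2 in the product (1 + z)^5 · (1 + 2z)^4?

74

Coefficient of z^2 = Σ_{j} C(5,j)·1^j·C(4,2-j)·2^(2-j) for j from 0 to 2.
= 24 + 40 + 10 = 74.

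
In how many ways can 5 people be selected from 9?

This is C(9,5) = 126.

126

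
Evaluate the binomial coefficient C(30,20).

C(30,20) = C(30,10) by symmetry.
C(30,10) = (30·29·28·27·26·25·24·23·22·21) / 10! = 109027350432000 / 3628800 = 30045015.

30045015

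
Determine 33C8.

C(33,8) = (33·32·31·30·29·28·27·26) / 8! = 559809169920 / 40320 = 13884156.

13884156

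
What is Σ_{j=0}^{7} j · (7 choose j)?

448

Differentiating (1+x)^7 and setting x=1: Σ j·C(7,j) = 7·2^6 = 448.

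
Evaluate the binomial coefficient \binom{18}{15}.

816

C(18,15) = C(18,3) by symmetry.
C(18,3) = (18·17·16) / 3! = 4896 / 6 = 816.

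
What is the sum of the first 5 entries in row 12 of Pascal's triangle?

794

1 + 12 + 66 + 220 + 495 = 794.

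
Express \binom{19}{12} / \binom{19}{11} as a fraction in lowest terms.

C(n,k+1)/C(n,k) = (n−k)/(k+1) = (19−11)/(11+1) = 8/12 = 2/3.

2/3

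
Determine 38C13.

5414950296

C(38,13) = (38·37·36·35·34·33·32·31·30·29·28·27·26) / 13! = 33719008124158156800 / 6227020800 = 5414950296.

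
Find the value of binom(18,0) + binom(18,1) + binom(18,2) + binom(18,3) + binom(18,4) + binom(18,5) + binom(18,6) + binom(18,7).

63004

1 + 18 + 153 + 816 + 3060 + 8568 + 18564 + 31824 = 63004.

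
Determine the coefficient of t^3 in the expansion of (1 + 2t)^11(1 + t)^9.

4176

Coefficient of t^3 = Σ_{j} C(11,j)·2^j·C(9,3-j)·1^(3-j) for j from 0 to 3.
= 84 + 792 + 1980 + 1320 = 4176.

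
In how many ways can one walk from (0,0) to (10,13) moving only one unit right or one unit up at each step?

1144066

Each path is a sequence of 23 steps with 10 rights: C(23,10) = 1144066.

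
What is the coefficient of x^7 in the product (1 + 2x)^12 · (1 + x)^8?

1866280

Coefficient of x^7 = Σ_{j} C(12,j)·2^j·C(8,7-j)·1^(7-j) for j from 0 to 7.
= 8 + 672 + 14784 + 123200 + 443520 + 709632 + 473088 + 101376 = 1866280.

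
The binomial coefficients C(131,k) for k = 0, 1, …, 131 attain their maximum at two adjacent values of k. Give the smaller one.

65

For odd n = 131, C(131,k) peaks at k = (n−1)/2 and (n+1)/2; the smaller is 65.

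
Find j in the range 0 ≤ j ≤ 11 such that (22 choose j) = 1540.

3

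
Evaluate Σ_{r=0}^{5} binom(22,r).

35443

1 + 22 + 231 + 1540 + 7315 + 26334 = 35443.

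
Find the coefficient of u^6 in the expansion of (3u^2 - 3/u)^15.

92335216545

General term: C(15,j)·(3u^2)^j·(-3/u)^(15-j), with u-exponent 2j − 1(15−j) = 3j − 15.
Set 3j − 15 = 6: j = 7.
C(15,7) = 6435; 3^7 = 2187; (-3)^8 = 6561.
Coefficient = 6435 · 2187 · 6561 = 92335216545.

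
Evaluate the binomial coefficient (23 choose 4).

C(23,4) = (23·22·21·20) / 4! = 212520 / 24 = 8855.

8855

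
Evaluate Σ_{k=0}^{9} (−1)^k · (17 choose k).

The partial alternating sum Σ_{k=0}^{9} (−1)^k C(17,k) = (−1)^9 C(16,9) = -11440.

-11440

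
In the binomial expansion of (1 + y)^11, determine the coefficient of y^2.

55

The general term is C(11,j)·(1)^j·(y)^(11-j); the y^2 term has j = 9.
C(11,9) = 55.
Coefficient = C(11,9) = 55.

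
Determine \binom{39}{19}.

68923264410

C(39,19) = (39·38·37·36·35·34·33·32·31·30·29·28·27·26·25·24·23·22·21) / 19! = 8384177419658927035269120000 / 121645100408832000 = 68923264410.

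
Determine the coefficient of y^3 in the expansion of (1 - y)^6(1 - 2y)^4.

-316

Coefficient of y^3 = Σ_{j} C(6,j)·(-1)^j·C(4,3-j)·(-2)^(3-j) for j from 0 to 3.
= (-32) + (-144) + (-120) + (-20) = -316.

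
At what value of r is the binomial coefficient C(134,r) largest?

67

C(134,r) is maximized at r = 134/2 = 67.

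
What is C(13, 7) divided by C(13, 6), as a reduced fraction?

C(n,k+1)/C(n,k) = (n−k)/(k+1) = (13−6)/(6+1) = 7/7 = 1.

1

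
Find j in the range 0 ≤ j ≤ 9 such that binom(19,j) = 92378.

9

C(19,j) increases on 0 ≤ j ≤ 9. C(19,8) = 75582 and C(19,9) = 92378, so j = 9.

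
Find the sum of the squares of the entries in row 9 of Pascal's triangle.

48620

By Vandermonde's identity, Σ C(9,k)² = C(18,9) = 48620.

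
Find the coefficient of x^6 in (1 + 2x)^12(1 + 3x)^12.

Coefficient of x^6 = Σ_{j} C(12,j)·2^j·C(12,6-j)·3^(6-j) for j from 0 to 6.
= 673596 + 4618944 + 10585080 + 10454400 + 4704480 + 912384 + 59136 = 32008020.

32008020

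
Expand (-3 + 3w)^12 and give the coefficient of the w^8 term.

The general term is C(12,j)·(-3)^j·(3w)^(12-j); the w^8 term has j = 4.
C(12,4) = 495.
Coefficient = C(12,4) · (-3)^4 · 3^8 = 495 · 81 · 6561 = 263063295.

263063295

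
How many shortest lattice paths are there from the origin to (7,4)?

Each path is a sequence of 11 steps with 7 rights: C(11,7) = 330.

330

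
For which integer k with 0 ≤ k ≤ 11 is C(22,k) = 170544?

C(22,k) increases on 0 ≤ k ≤ 11. C(22,6) = 74613 and C(22,7) = 170544, so k = 7.

7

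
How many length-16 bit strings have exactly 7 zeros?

Choose the 7 positions: C(16,7) = 11440.

11440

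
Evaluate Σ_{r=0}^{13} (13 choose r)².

Σ C(13,r)² is the coefficient of x^13 in (1+x)^13(1+x)^13 = (1+x)^26, i.e. C(26,13) = 10400600.

10400600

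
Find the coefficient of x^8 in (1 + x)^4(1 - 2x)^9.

2016

Coefficient of x^8 = Σ_{j} C(4,j)·1^j·C(9,8-j)·(-2)^(8-j) for j from 0 to 4.
= 2304 + (-18432) + 32256 + (-16128) + 2016 = 2016.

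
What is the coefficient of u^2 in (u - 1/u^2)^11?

General term: C(11,j)·(u)^j·(-1/u^2)^(11-j), with u-exponent 1j − 2(11−j) = 3j − 22.
Set 3j − 22 = 2: j = 8.
C(11,8) = 165; 1^8 = 1; (-1)^3 = -1.
Coefficient = 165 · 1 · (-1) = -165.

-165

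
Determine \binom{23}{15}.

C(23,15) = C(23,8) by symmetry.
C(23,8) = (23·22·21·20·19·18·17·16) / 8! = 19769460480 / 40320 = 490314.

490314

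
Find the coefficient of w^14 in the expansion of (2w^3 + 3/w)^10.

General term: C(10,j)·(2w^3)^j·(3/w)^(10-j), with w-exponent 3j − 1(10−j) = 4j − 10.
Set 4j − 10 = 14: j = 6.
C(10,6) = 210; 2^6 = 64; 3^4 = 81.
Coefficient = 210 · 64 · 81 = 1088640.

1088640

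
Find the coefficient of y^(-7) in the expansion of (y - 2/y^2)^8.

-1792

General term: C(8,j)·(y)^j·(-2/y^2)^(8-j), with y-exponent 1j − 2(8−j) = 3j − 16.
Set 3j − 16 = -7: j = 3.
C(8,3) = 56; 1^3 = 1; (-2)^5 = -32.
Coefficient = 56 · 1 · (-32) = -1792.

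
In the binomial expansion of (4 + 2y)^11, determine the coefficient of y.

The general term is C(11,j)·(4)^j·(2y)^(11-j); the y^1 term has j = 10.
C(11,10) = 11.
Coefficient = C(11,10) · 4^10 · 2^1 = 11 · 1048576 · 2 = 23068672.

23068672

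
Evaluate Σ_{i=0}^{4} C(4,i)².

70

By Vandermonde's identity, Σ C(4,i)² = C(8,4) = 70.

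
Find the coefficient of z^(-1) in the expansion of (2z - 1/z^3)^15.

2795520

General term: C(15,j)·(2z)^j·(-1/z^3)^(15-j), with z-exponent 1j − 3(15−j) = 4j − 45.
Set 4j − 45 = -1: j = 11.
C(15,11) = 1365; 2^11 = 2048; (-1)^4 = 1.
Coefficient = 1365 · 2048 · 1 = 2795520.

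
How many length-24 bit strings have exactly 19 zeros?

42504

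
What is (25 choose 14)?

C(25,14) = C(25,11) by symmetry.
C(25,11) = (25·24·23·22·21·20·19·18·17·16·15) / 11! = 177925144320000 / 39916800 = 4457400.

4457400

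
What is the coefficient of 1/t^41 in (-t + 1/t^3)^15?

General term: C(15,j)·(-t)^j·(1/t^3)^(15-j), with t-exponent 1j − 3(15−j) = 4j − 45.
Set 4j − 45 = -41: j = 1.
C(15,1) = 15; (-1)^1 = -1; 1^14 = 1.
Coefficient = 15 · (-1) · 1 = -15.

-15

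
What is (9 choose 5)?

C(9,5) = C(9,4) by symmetry.
C(9,4) = (9·8·7·6) / 4! = 3024 / 24 = 126.

126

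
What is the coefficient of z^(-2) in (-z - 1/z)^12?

792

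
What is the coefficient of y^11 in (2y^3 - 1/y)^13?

-109824

General term: C(13,j)·(2y^3)^j·(-1/y)^(13-j), with y-exponent 3j − 1(13−j) = 4j − 13.
Set 4j − 13 = 11: j = 6.
C(13,6) = 1716; 2^6 = 64; (-1)^7 = -1.
Coefficient = 1716 · 64 · (-1) = -109824.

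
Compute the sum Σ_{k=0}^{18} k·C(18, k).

Differentiating (1+x)^18 and setting x=1: Σ k·C(18,k) = 18·2^17 = 2359296.

2359296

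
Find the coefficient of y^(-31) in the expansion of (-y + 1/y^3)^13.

78

General term: C(13,j)·(-y)^j·(1/y^3)^(13-j), with y-exponent 1j − 3(13−j) = 4j − 39.
Set 4j − 39 = -31: j = 2.
C(13,2) = 78; (-1)^2 = 1; 1^11 = 1.
Coefficient = 78 · 1 · 1 = 78.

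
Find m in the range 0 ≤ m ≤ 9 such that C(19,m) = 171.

2

C(19,m) increases on 0 ≤ m ≤ 9. C(19,1) = 19 and C(19,2) = 171, so m = 2.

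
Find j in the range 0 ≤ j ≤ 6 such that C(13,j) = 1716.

C(13,j) increases on 0 ≤ j ≤ 6. C(13,5) = 1287 and C(13,6) = 1716, so j = 6.

6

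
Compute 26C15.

7726160

C(26,15) = C(26,11) by symmetry.
C(26,11) = (26·25·24·23·22·21·20·19·18·17·16) / 11! = 308403583488000 / 39916800 = 7726160.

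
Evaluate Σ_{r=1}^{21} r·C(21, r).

Differentiating (1+x)^21 and setting x=1: Σ r·C(21,r) = 21·2^20 = 22020096.

22020096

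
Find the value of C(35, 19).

C(35,19) = C(35,16) by symmetry.
C(35,16) = (35·34·33·32·31·30·29·28·27·26·25·24·23·22·21·20) / 16! = 84945040381058457600000 / 20922789888000 = 4059928950.

4059928950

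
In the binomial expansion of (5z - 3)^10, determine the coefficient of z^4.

95681250

The general term is C(10,j)·(5z)^j·(-3)^(10-j); the z^4 term has j = 4.
C(10,4) = 210.
Coefficient = C(10,4) · 5^4 · (-3)^6 = 210 · 625 · 729 = 95681250.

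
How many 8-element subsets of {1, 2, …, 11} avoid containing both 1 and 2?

81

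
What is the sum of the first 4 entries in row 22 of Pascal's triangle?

1 + 22 + 231 + 1540 = 1794.

1794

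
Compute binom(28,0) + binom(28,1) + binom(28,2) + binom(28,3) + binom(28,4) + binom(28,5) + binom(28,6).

1 + 28 + 378 + 3276 + 20475 + 98280 + 376740 = 499178.

499178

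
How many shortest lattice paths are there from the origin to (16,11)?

Each path is a sequence of 27 steps with 16 rights: C(27,16) = 13037895.

13037895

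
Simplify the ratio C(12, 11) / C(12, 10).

C(n,k+1)/C(n,k) = (n−k)/(k+1) = (12−10)/(10+1) = 2/11.

2/11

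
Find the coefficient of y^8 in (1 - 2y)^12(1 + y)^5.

-4400

Coefficient of y^8 = Σ_{j} C(12,j)·(-2)^j·C(5,8-j)·1^(8-j) for j from 3 to 8.
= (-1760) + 39600 + (-253440) + 591360 + (-506880) + 126720 = -4400.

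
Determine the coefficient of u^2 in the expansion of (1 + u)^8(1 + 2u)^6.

184

Coefficient of u^2 = Σ_{j} C(8,j)·1^j·C(6,2-j)·2^(2-j) for j from 0 to 2.
= 60 + 96 + 28 = 184.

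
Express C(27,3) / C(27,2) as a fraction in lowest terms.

C(n,k+1)/C(n,k) = (n−k)/(k+1) = (27−2)/(2+1) = 25/3.

25/3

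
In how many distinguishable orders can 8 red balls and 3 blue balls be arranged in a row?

165

Choose positions for the red balls: C(11,8) = 165.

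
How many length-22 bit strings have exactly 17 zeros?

Choose the 17 positions: C(22,17) = 26334.

26334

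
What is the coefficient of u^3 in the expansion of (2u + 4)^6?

The general term is C(6,j)·(2u)^j·(4)^(6-j); the u^3 term has j = 3.
C(6,3) = 20.
Coefficient = C(6,3) · 2^3 · 4^3 = 20 · 8 · 64 = 10240.

10240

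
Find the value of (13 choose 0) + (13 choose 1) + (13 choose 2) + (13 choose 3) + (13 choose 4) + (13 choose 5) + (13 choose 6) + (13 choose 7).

5812

1 + 13 + 78 + 286 + 715 + 1287 + 1716 + 1716 = 5812.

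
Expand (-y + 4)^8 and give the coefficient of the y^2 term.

114688

The general term is C(8,j)·(-y)^j·(4)^(8-j); the y^2 term has j = 2.
C(8,2) = 28.
Coefficient = C(8,2) · 4^6 = 28 · 4096 = 114688.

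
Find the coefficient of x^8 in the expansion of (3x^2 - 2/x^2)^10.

General term: C(10,j)·(3x^2)^j·(-2/x^2)^(10-j), with x-exponent 2j − 2(10−j) = 4j − 20.
Set 4j − 20 = 8: j = 7.
C(10,7) = 120; 3^7 = 2187; (-2)^3 = -8.
Coefficient = 120 · 2187 · (-8) = -2099520.

-2099520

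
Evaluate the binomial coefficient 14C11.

C(14,11) = C(14,3) by symmetry.
C(14,3) = (14·13·12) / 3! = 2184 / 6 = 364.

364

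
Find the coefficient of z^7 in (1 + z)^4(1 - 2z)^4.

32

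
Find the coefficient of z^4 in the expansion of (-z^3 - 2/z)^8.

1792

General term: C(8,j)·(-z^3)^j·(-2/z)^(8-j), with z-exponent 3j − 1(8−j) = 4j − 8.
Set 4j − 8 = 4: j = 3.
C(8,3) = 56; (-1)^3 = -1; (-2)^5 = -32.
Coefficient = 56 · (-1) · (-32) = 1792.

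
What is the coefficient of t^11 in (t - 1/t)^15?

105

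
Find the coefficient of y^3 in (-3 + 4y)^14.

-4126816512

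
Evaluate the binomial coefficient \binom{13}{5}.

C(13,5) = (13·12·11·10·9) / 5! = 154440 / 120 = 1287.

1287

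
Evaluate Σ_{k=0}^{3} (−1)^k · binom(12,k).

The partial alternating sum Σ_{k=0}^{3} (−1)^k C(12,k) = (−1)^3 C(11,3) = -165.

-165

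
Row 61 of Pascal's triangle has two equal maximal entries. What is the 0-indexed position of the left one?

30

For odd n = 61, C(61,k) peaks at k = (n−1)/2 and (n+1)/2; the smaller is 30.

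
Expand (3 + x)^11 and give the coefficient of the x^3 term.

1082565

The general term is C(11,j)·(3)^j·(x)^(11-j); the x^3 term has j = 8.
C(11,8) = 165.
Coefficient = C(11,8) · 3^8 = 165 · 6561 = 1082565.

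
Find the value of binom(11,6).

462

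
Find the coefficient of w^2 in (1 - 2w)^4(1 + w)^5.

-6

Coefficient of w^2 = Σ_{j} C(4,j)·(-2)^j·C(5,2-j)·1^(2-j) for j from 0 to 2.
= 10 + (-40) + 24 = -6.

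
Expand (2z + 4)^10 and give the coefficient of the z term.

The general term is C(10,j)·(2z)^j·(4)^(10-j); the z^1 term has j = 1.
C(10,1) = 10.
Coefficient = C(10,1) · 2^1 · 4^9 = 10 · 2 · 262144 = 5242880.

5242880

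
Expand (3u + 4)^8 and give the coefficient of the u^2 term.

The general term is C(8,j)·(3u)^j·(4)^(8-j); the u^2 term has j = 2.
C(8,2) = 28.
Coefficient = C(8,2) · 3^2 · 4^6 = 28 · 9 · 4096 = 1032192.

1032192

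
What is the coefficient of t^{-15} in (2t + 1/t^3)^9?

672

General term: C(9,j)·(2t)^j·(1/t^3)^(9-j), with t-exponent 1j − 3(9−j) = 4j − 27.
Set 4j − 27 = -15: j = 3.
C(9,3) = 84; 2^3 = 8; 1^6 = 1.
Coefficient = 84 · 8 · 1 = 672.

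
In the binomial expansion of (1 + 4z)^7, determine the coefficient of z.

28

The general term is C(7,j)·(1)^j·(4z)^(7-j); the z^1 term has j = 6.
C(7,6) = 7.
Coefficient = C(7,6) · 4^1 = 7 · 4 = 28.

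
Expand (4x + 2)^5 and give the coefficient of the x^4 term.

2560

The general term is C(5,j)·(4x)^j·(2)^(5-j); the x^4 term has j = 4.
C(5,4) = 5.
Coefficient = C(5,4) · 4^4 · 2^1 = 5 · 256 · 2 = 2560.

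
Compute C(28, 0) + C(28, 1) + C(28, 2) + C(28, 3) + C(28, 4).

1 + 28 + 378 + 3276 + 20475 = 24158.

24158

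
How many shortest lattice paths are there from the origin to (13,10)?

Each path is a sequence of 23 steps with 13 rights: C(23,13) = 1144066.

1144066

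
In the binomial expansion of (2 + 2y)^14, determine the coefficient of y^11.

5963776

The general term is C(14,j)·(2)^j·(2y)^(14-j); the y^11 term has j = 3.
C(14,3) = 364.
Coefficient = C(14,3) · 2^3 · 2^11 = 364 · 8 · 2048 = 5963776.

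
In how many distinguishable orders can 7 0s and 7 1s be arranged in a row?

3432

Choose positions for the 0s: C(14,7) = 3432.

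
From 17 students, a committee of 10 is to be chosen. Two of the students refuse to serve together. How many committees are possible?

13013

All 10-subsets: C(17,10) = 19448. Those containing both fixed elements: C(15,8) = 6435.
19448 − 6435 = 13013.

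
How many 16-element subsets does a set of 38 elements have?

22239974430

C(38,16) = (38·37·36·35·34·33·32·31·30·29·28·27·26·25·24·23) / 16! = 465322312113382563840000 / 20922789888000 = 22239974430.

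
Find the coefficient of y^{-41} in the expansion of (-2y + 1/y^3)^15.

-30

General term: C(15,j)·(-2y)^j·(1/y^3)^(15-j), with y-exponent 1j − 3(15−j) = 4j − 45.
Set 4j − 45 = -41: j = 1.
C(15,1) = 15; (-2)^1 = -2; 1^14 = 1.
Coefficient = 15 · (-2) · 1 = -30.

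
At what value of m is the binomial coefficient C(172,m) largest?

86

C(172,m) is maximized at m = 172/2 = 86.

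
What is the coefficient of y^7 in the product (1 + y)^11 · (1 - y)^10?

Coefficient of y^7 = Σ_{j} C(11,j)·1^j·C(10,7-j)·(-1)^(7-j) for j from 0 to 7.
= (-120) + 2310 + (-13860) + 34650 + (-39600) + 20790 + (-4620) + 330 = -120.

-120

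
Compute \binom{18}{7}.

31824

C(18,7) = (18·17·16·15·14·13·12) / 7! = 160392960 / 5040 = 31824.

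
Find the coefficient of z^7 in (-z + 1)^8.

-8

The general term is C(8,j)·(-z)^j·(1)^(8-j); the z^7 term has j = 7.
C(8,7) = 8.
Coefficient = C(8,7) · (-1)^7 = 8 · (-1) = -8.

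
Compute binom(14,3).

364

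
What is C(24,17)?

346104

C(24,17) = C(24,7) by symmetry.
C(24,7) = (24·23·22·21·20·19·18) / 7! = 1744364160 / 5040 = 346104.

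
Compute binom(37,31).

C(37,31) = C(37,6) by symmetry.
C(37,6) = (37·36·35·34·33·32) / 6! = 1673844480 / 720 = 2324784.

2324784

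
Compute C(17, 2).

136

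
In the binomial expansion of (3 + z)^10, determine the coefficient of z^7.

3240

The general term is C(10,j)·(3)^j·(z)^(10-j); the z^7 term has j = 3.
C(10,3) = 120.
Coefficient = C(10,3) · 3^3 = 120 · 27 = 3240.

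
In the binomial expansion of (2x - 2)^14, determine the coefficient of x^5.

-32800768

The general term is C(14,j)·(2x)^j·(-2)^(14-j); the x^5 term has j = 5.
C(14,5) = 2002.
Coefficient = C(14,5) · 2^5 · (-2)^9 = 2002 · 32 · (-512) = -32800768.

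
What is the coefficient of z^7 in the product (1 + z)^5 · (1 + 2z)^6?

5500

Coefficient of z^7 = Σ_{j} C(5,j)·1^j·C(6,7-j)·2^(7-j) for j from 1 to 5.
= 320 + 1920 + 2400 + 800 + 60 = 5500.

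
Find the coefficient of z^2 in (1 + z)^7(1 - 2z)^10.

Coefficient of z^2 = Σ_{j} C(7,j)·1^j·C(10,2-j)·(-2)^(2-j) for j from 0 to 2.
= 180 + (-140) + 21 = 61.

61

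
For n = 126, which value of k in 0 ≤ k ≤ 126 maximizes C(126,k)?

63

C(126,k) is maximized at k = 126/2 = 63.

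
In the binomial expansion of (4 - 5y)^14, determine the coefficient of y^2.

38168166400

The general term is C(14,j)·(4)^j·(-5y)^(14-j); the y^2 term has j = 12.
C(14,12) = 91.
Coefficient = C(14,12) · 4^12 · (-5)^2 = 91 · 16777216 · 25 = 38168166400.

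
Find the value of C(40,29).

2311801440

C(40,29) = C(40,11) by symmetry.
C(40,11) = (40·39·38·37·36·35·34·33·32·31·30) / 11! = 92279715720192000 / 39916800 = 2311801440.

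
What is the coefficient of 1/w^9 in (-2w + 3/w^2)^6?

-2916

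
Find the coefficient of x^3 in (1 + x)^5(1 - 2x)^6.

30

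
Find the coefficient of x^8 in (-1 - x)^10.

The general term is C(10,j)·(-1)^j·(-x)^(10-j); the x^8 term has j = 2.
C(10,2) = 45.
Coefficient = C(10,2) = 45.

45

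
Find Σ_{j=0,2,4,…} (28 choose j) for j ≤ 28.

Half of (1+1)^28 + (1−1)^28 gives the even-index sum: 2^27 = 134217728.

134217728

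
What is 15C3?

C(15,3) = (15·14·13) / 3! = 2730 / 6 = 455.

455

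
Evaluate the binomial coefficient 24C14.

1961256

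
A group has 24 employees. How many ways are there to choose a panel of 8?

735471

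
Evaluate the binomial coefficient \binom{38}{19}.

35345263800

C(38,19) = (38·37·36·35·34·33·32·31·30·29·28·27·26·25·24·23·22·21·20) / 19! = 4299578163927654889881600000 / 121645100408832000 = 35345263800.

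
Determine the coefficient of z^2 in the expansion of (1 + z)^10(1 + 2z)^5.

Coefficient of z^2 = Σ_{j} C(10,j)·1^j·C(5,2-j)·2^(2-j) for j from 0 to 2.
= 40 + 100 + 45 = 185.

185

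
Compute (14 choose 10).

C(14,10) = C(14,4) by symmetry.
C(14,4) = (14·13·12·11) / 4! = 24024 / 24 = 1001.

1001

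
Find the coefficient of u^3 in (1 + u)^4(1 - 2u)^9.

-200

Coefficient of u^3 = Σ_{j} C(4,j)·1^j·C(9,3-j)·(-2)^(3-j) for j from 0 to 3.
= (-672) + 576 + (-108) + 4 = -200.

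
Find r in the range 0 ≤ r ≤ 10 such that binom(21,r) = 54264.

6

C(21,r) increases on 0 ≤ r ≤ 10. C(21,5) = 20349 and C(21,6) = 54264, so r = 6.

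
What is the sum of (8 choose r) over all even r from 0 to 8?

Even-r terms of row 8 sum to 2^7 = 128.

128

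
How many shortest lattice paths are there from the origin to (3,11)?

364

Each path is a sequence of 14 steps with 3 rights: C(14,3) = 364.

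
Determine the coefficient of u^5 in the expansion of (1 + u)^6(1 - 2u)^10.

1002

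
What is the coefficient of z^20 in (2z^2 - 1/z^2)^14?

General term: C(14,j)·(2z^2)^j·(-1/z^2)^(14-j), with z-exponent 2j − 2(14−j) = 4j − 28.
Set 4j − 28 = 20: j = 12.
C(14,12) = 91; 2^12 = 4096; (-1)^2 = 1.
Coefficient = 91 · 4096 · 1 = 372736.

372736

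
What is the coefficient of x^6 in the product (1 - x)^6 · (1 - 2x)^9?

75517

Coefficient of x^6 = Σ_{j} C(6,j)·(-1)^j·C(9,6-j)·(-2)^(6-j) for j from 0 to 6.
= 5376 + 24192 + 30240 + 13440 + 2160 + 108 + 1 = 75517.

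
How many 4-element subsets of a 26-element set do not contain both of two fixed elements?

14674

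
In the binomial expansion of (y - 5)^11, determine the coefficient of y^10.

-55

The general term is C(11,j)·(y)^j·(-5)^(11-j); the y^10 term has j = 10.
C(11,10) = 11.
Coefficient = C(11,10) · (-5)^1 = 11 · (-5) = -55.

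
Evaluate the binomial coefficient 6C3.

C(6,3) = (6·5·4) / 3! = 120 / 6 = 20.

20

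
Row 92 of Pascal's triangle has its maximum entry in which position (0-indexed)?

C(92,j) is maximized at j = 92/2 = 46.

46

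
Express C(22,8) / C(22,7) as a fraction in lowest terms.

C(n,k+1)/C(n,k) = (n−k)/(k+1) = (22−7)/(7+1) = 15/8.

15/8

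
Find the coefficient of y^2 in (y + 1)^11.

The general term is C(11,j)·(y)^j·(1)^(11-j); the y^2 term has j = 2.
C(11,2) = 55.
Coefficient = C(11,2) = 55.

55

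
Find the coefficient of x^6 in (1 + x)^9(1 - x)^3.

Coefficient of x^6 = Σ_{j} C(9,j)·1^j·C(3,6-j)·(-1)^(6-j) for j from 3 to 6.
= (-84) + 378 + (-378) + 84 = 0.

0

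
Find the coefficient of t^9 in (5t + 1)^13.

1396484375

The general term is C(13,j)·(5t)^j·(1)^(13-j); the t^9 term has j = 9.
C(13,9) = 715.
Coefficient = C(13,9) · 5^9 = 715 · 1953125 = 1396484375.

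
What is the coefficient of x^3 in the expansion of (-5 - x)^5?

-250

The general term is C(5,j)·(-5)^j·(-x)^(5-j); the x^3 term has j = 2.
C(5,2) = 10.
Coefficient = C(5,2) · (-5)^2 · (-1)^3 = 10 · 25 · (-1) = -250.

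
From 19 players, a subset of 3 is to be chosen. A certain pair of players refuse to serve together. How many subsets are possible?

All 3-subsets: C(19,3) = 969. Those containing both fixed elements: C(17,1) = 17.
969 − 17 = 952.

952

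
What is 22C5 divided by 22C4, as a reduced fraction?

C(n,k+1)/C(n,k) = (n−k)/(k+1) = (22−4)/(4+1) = 18/5.

18/5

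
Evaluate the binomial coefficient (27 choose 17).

8436285

C(27,17) = C(27,10) by symmetry.
C(27,10) = (27·26·25·24·23·22·21·20·19·18) / 10! = 30613591008000 / 3628800 = 8436285.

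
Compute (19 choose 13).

27132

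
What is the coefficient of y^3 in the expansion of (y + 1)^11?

The general term is C(11,j)·(y)^j·(1)^(11-j); the y^3 term has j = 3.
C(11,3) = 165.
Coefficient = C(11,3) = 165.

165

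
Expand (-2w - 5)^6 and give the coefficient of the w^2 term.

The general term is C(6,j)·(-2w)^j·(-5)^(6-j); the w^2 term has j = 2.
C(6,2) = 15.
Coefficient = C(6,2) · (-2)^2 · (-5)^4 = 15 · 4 · 625 = 37500.

37500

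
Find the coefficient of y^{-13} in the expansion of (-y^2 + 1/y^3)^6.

General term: C(6,j)·(-y^2)^j·(1/y^3)^(6-j), with y-exponent 2j − 3(6−j) = 5j − 18.
Set 5j − 18 = -13: j = 1.
C(6,1) = 6; (-1)^1 = -1; 1^5 = 1.
Coefficient = 6 · (-1) · 1 = -6.

-6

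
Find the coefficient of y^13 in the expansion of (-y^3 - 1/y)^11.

General term: C(11,j)·(-y^3)^j·(-1/y)^(11-j), with y-exponent 3j − 1(11−j) = 4j − 11.
Set 4j − 11 = 13: j = 6.
C(11,6) = 462; (-1)^6 = 1; (-1)^5 = -1.
Coefficient = 462 · 1 · (-1) = -462.

-462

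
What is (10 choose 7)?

C(10,7) = C(10,3) by symmetry.
C(10,3) = (10·9·8) / 3! = 720 / 6 = 120.

120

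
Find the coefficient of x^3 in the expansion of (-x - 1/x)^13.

-1287

General term: C(13,j)·(-x)^j·(-1/x)^(13-j), with x-exponent 1j − 1(13−j) = 2j − 13.
Set 2j − 13 = 3: j = 8.
C(13,8) = 1287; (-1)^8 = 1; (-1)^5 = -1.
Coefficient = 1287 · 1 · (-1) = -1287.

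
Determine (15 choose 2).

C(15,2) = (15·14) / 2! = 210 / 2 = 105.

105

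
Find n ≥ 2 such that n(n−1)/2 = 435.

30

n(n−1)/2 = 435 ⇒ n(n−1) = 870. Since 30·29 = 870, n = 30.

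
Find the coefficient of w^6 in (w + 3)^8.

252

The general term is C(8,j)·(w)^j·(3)^(8-j); the w^6 term has j = 6.
C(8,6) = 28.
Coefficient = C(8,6) · 3^2 = 28 · 9 = 252.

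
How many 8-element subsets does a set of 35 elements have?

C(35,8) = (35·34·33·32·31·30·29·28) / 8! = 948964262400 / 40320 = 23535820.

23535820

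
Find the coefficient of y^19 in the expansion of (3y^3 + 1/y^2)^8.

General term: C(8,j)·(3y^3)^j·(1/y^2)^(8-j), with y-exponent 3j − 2(8−j) = 5j − 16.
Set 5j − 16 = 19: j = 7.
C(8,7) = 8; 3^7 = 2187; 1^1 = 1.
Coefficient = 8 · 2187 · 1 = 17496.

17496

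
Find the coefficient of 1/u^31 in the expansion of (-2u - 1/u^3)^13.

-312

General term: C(13,j)·(-2u)^j·(-1/u^3)^(13-j), with u-exponent 1j − 3(13−j) = 4j − 39.
Set 4j − 39 = -31: j = 2.
C(13,2) = 78; (-2)^2 = 4; (-1)^11 = -1.
Coefficient = 78 · 4 · (-1) = -312.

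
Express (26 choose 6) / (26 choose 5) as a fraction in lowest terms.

7/2

C(n,k+1)/C(n,k) = (n−k)/(k+1) = (26−5)/(5+1) = 21/6 = 7/2.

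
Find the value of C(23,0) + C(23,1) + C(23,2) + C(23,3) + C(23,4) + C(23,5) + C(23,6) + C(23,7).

1 + 23 + 253 + 1771 + 8855 + 33649 + 100947 + 245157 = 390656.

390656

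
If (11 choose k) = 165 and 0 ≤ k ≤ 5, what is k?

3

C(11,k) increases on 0 ≤ k ≤ 5. C(11,2) = 55 and C(11,3) = 165, so k = 3.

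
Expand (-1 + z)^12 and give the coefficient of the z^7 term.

-792

The general term is C(12,j)·(-1)^j·(z)^(12-j); the z^7 term has j = 5.
C(12,5) = 792.
Coefficient = C(12,5) · (-1)^5 = 792 · (-1) = -792.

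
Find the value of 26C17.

C(26,17) = C(26,9) by symmetry.
C(26,9) = (26·25·24·23·22·21·20·19·18) / 9! = 1133836704000 / 362880 = 3124550.

3124550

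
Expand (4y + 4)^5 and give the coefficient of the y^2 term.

The general term is C(5,j)·(4y)^j·(4)^(5-j); the y^2 term has j = 2.
C(5,2) = 10.
Coefficient = C(5,2) · 4^2 · 4^3 = 10 · 16 · 64 = 10240.

10240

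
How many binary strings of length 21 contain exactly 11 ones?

352716

Choose the 11 positions: C(21,11) = 352716.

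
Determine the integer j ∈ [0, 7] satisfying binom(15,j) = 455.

3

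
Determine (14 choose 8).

3003

C(14,8) = C(14,6) by symmetry.
C(14,6) = (14·13·12·11·10·9) / 6! = 2162160 / 720 = 3003.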